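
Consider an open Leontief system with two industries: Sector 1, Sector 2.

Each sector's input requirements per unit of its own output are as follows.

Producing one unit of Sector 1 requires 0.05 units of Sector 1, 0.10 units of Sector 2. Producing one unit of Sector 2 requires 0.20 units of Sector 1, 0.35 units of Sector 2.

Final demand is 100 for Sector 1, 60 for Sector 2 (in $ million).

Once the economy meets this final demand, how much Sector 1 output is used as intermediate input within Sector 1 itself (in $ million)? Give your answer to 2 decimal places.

z_11 = 6.44

I − A =
  [   0.95    -0.20]
  [  -0.10     0.65]
det(I−A) = (0.95)(0.65) − (-0.20)(-0.10) = 0.5975
adj(I−A) = [[0.65, 0.20], [0.10, 0.95]]
(I − A)⁻¹ = adj(I−A) / det(I−A) ≈
  [   1.0879     0.3347]
  [   0.1674     1.5900]
First solve x = (I − A)⁻¹ d = adj(I−A)·d / det(I−A); in particular x_1 = (0.65·100 + 0.20·60) / 0.5975 = 77.00 / 0.5975 ≈ 128.8703.
Intermediate flow from 1 to 1: z_11 = a_11 · x_1 = 0.05 × 77.00 / 0.5975 = 3.85 / 0.5975 ≈ 6.44.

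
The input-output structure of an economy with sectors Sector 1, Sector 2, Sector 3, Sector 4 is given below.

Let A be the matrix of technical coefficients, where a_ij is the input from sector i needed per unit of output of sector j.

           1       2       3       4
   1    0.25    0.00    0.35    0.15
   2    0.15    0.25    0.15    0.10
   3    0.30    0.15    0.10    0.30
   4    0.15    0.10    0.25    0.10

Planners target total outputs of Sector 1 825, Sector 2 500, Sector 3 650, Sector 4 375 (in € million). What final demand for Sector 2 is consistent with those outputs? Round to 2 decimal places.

d_2 = 116.25

I − A =
  [   0.75     0.00    -0.35    -0.15]
  [  -0.15     0.75    -0.15    -0.10]
  [  -0.30    -0.15     0.90    -0.30]
  [  -0.15    -0.10    -0.25     0.90]
d = (I − A) x:
  d_1 = (+0.75)·825 + (+0.00)·500 + (-0.35)·650 + (-0.15)·375 = 335.00
  d_2 = (-0.15)·825 + (+0.75)·500 + (-0.15)·650 + (-0.10)·375 = 116.25
  d_3 = (-0.30)·825 + (-0.15)·500 + (+0.90)·650 + (-0.30)·375 = 150.00
  d_4 = (-0.15)·825 + (-0.10)·500 + (-0.25)·650 + (+0.90)·375 = 1.25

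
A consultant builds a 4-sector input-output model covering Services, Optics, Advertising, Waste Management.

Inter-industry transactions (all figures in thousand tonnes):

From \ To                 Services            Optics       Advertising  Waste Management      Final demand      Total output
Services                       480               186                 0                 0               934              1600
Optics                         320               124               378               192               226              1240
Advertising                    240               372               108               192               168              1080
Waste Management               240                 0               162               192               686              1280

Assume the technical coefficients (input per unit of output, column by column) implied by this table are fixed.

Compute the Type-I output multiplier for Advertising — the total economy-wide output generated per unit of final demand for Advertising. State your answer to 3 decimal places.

Technical coefficients a_ij = z_ij / X_j:
  a_SS = 480/1600 = 0.30, a_OS = 320/1600 = 0.20, a_AS = 240/1600 = 0.15, a_WS = 240/1600 = 0.15
  a_SO = 186/1240 = 0.15, a_OO = 124/1240 = 0.10, a_AO = 372/1240 = 0.30, a_WO = 0/1240 = 0.00
  a_SA = 0/1080 = 0.00, a_OA = 378/1080 = 0.35, a_AA = 108/1080 = 0.10, a_WA = 162/1080 = 0.15
  a_SW = 0/1280 = 0.00, a_OW = 192/1280 = 0.15, a_AW = 192/1280 = 0.15, a_WW = 192/1280 = 0.15
I − A =
  [   0.70    -0.15     0.00     0.00]
  [  -0.20     0.90    -0.35    -0.15]
  [  -0.15    -0.30     0.90    -0.15]
  [  -0.15     0.00    -0.15     0.85]
Compute the cofactors C_ij = (−1)^(i+j)·(3×3 minor ij) of I−A; the adjugate is their transpose:
adj(I−A) = Cᵀ =
  [ 0.572250   0.111375   0.048000   0.028125]
  [ 0.224625   0.519750   0.224000   0.131250]
  [ 0.192750   0.201000   0.506625   0.124875]
  [ 0.135000   0.055125   0.097875   0.458625]
det(I−A) = Σ_j (I−A)_1j·C_1j = (0.70)(0.572250) + (-0.15)(0.224625) + (0.00)(0.192750) + (0.00)(0.135000) = 0.36688125
(I − A)⁻¹ = adj(I−A) / det(I−A) ≈
  [   1.5598     0.3036     0.1308     0.0767]
  [   0.6123     1.4167     0.6106     0.3577]
  [   0.5254     0.5479     1.3809     0.3404]
  [   0.3680     0.1503     0.2668     1.2501]
The output multiplier for sector j is the column-j sum of the Leontief inverse (I − A)⁻¹ = adj(I−A) / det(I−A).
Column A of adj(I−A): (0.048000, 0.224000, 0.506625, 0.097875); det(I−A) = 0.36688125.
m_A = (0.048000 + 0.224000 + 0.506625 + 0.097875) / 0.36688125 = 0.8765 / 0.36688125 ≈ 2.389.

m_A = 2.389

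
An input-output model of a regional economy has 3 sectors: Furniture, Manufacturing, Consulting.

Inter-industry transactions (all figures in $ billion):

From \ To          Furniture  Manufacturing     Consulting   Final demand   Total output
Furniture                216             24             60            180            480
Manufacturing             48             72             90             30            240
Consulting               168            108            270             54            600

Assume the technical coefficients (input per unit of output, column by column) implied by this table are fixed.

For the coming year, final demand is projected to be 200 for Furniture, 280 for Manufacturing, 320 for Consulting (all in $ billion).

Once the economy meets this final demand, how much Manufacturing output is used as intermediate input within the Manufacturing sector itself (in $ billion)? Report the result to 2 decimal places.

z_22 = 280.26

Technical coefficients a_ij = z_ij / X_j:
  a_11 = 216/480 = 0.45, a_21 = 48/480 = 0.10, a_31 = 168/480 = 0.35
  a_12 = 24/240 = 0.10, a_22 = 72/240 = 0.30, a_32 = 108/240 = 0.45
  a_13 = 60/600 = 0.10, a_23 = 90/600 = 0.15, a_33 = 270/600 = 0.45
I − A =
  [   0.55    -0.10    -0.10]
  [  -0.10     0.70    -0.15]
  [  -0.35    -0.45     0.55]
Cofactors of I−A, C_ij = (−1)^(i+j)·(minor ij) (rows/columns in the sector order above):
  C_11 = (0.70)(0.55) − (-0.15)(-0.45) = 0.3175
  C_12 = −[(-0.10)(0.55) − (-0.15)(-0.35)] = 0.1075
  C_13 = (-0.10)(-0.45) − (0.70)(-0.35) = 0.2900
  C_21 = −[(-0.10)(0.55) − (-0.10)(-0.45)] = 0.1000
  C_22 = (0.55)(0.55) − (-0.10)(-0.35) = 0.2675
  C_23 = −[(0.55)(-0.45) − (-0.10)(-0.35)] = 0.2825
  C_31 = (-0.10)(-0.15) − (-0.10)(0.70) = 0.0850
  C_32 = −[(0.55)(-0.15) − (-0.10)(-0.10)] = 0.0925
  C_33 = (0.55)(0.70) − (-0.10)(-0.10) = 0.3750
det(I−A) = Σ_j (I−A)_1j·C_1j = (0.55)(0.3175) + (-0.10)(0.1075) + (-0.10)(0.2900) = 0.134875
adj(I−A) = Cᵀ =
  [ 0.3175   0.1000   0.0850]
  [ 0.1075   0.2675   0.0925]
  [ 0.2900   0.2825   0.3750]
(I − A)⁻¹ = adj(I−A) / det(I−A) ≈
  [   2.3540     0.7414     0.6302]
  [   0.7970     1.9833     0.6858]
  [   2.1501     2.0945     2.7804]
First solve x = (I − A)⁻¹ d = adj(I−A)·d / det(I−A); in particular x_2 = (0.1075·200 + 0.2675·280 + 0.0925·320) / 0.134875 = 126.00 / 0.134875 ≈ 934.1983.
Intermediate flow from 2 to 2: z_22 = a_22 · x_2 = 0.30 × 126.00 / 0.134875 = 37.80 / 0.134875 ≈ 280.26.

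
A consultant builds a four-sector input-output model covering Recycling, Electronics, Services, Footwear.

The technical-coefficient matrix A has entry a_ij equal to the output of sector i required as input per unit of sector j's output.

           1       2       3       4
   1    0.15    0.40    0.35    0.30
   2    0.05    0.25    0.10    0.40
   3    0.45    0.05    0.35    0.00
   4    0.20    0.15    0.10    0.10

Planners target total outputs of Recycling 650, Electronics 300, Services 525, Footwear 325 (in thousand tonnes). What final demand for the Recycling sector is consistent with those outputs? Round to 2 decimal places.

I − A =
  [   0.85    -0.40    -0.35    -0.30]
  [  -0.05     0.75    -0.10    -0.40]
  [  -0.45    -0.05     0.65     0.00]
  [  -0.20    -0.15    -0.10     0.90]
d = (I − A) x:
  d_1 = (+0.85)·650 + (-0.40)·300 + (-0.35)·525 + (-0.30)·325 = 151.25
  d_2 = (-0.05)·650 + (+0.75)·300 + (-0.10)·525 + (-0.40)·325 = 10.00
  d_3 = (-0.45)·650 + (-0.05)·300 + (+0.65)·525 + (+0.00)·325 = 33.75
  d_4 = (-0.20)·650 + (-0.15)·300 + (-0.10)·525 + (+0.90)·325 = 65.00

d_1 = 151.25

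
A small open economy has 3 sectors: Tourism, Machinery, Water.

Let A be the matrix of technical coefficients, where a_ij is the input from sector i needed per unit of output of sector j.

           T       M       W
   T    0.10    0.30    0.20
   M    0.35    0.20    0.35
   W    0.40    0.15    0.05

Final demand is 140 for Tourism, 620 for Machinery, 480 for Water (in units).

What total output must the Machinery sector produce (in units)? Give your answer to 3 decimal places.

I − A =
  [   0.90    -0.30    -0.20]
  [  -0.35     0.80    -0.35]
  [  -0.40    -0.15     0.95]
Cofactors of I−A, C_ij = (−1)^(i+j)·(minor ij) (rows/columns in the sector order above):
  C_11 = (0.80)(0.95) − (-0.35)(-0.15) = 0.7075
  C_12 = −[(-0.35)(0.95) − (-0.35)(-0.40)] = 0.4725
  C_13 = (-0.35)(-0.15) − (0.80)(-0.40) = 0.3725
  C_21 = −[(-0.30)(0.95) − (-0.20)(-0.15)] = 0.3150
  C_22 = (0.90)(0.95) − (-0.20)(-0.40) = 0.7750
  C_23 = −[(0.90)(-0.15) − (-0.30)(-0.40)] = 0.2550
  C_31 = (-0.30)(-0.35) − (-0.20)(0.80) = 0.2650
  C_32 = −[(0.90)(-0.35) − (-0.20)(-0.35)] = 0.3850
  C_33 = (0.90)(0.80) − (-0.30)(-0.35) = 0.6150
det(I−A) = Σ_j (I−A)_1j·C_1j = (0.90)(0.7075) + (-0.30)(0.4725) + (-0.20)(0.3725) = 0.4205
adj(I−A) = Cᵀ =
  [ 0.7075   0.3150   0.2650]
  [ 0.4725   0.7750   0.3850]
  [ 0.3725   0.2550   0.6150]
(I − A)⁻¹ = adj(I−A) / det(I−A) ≈
  [   1.6825     0.7491     0.6302]
  [   1.1237     1.8430     0.9156]
  [   0.8859     0.6064     1.4625]
x = (I − A)⁻¹ d = adj(I−A)·d / det(I−A), with det(I−A) = 0.4205:
  x_T = (0.7075·140 + 0.3150·620 + 0.2650·480) / 0.4205 = 421.55 / 0.4205 ≈ 1002.497
  x_M = (0.4725·140 + 0.7750·620 + 0.3850·480) / 0.4205 = 731.45 / 0.4205 ≈ 1739.477
  x_W = (0.3725·140 + 0.2550·620 + 0.6150·480) / 0.4205 = 505.45 / 0.4205 ≈ 1202.021

x_M = 1739.477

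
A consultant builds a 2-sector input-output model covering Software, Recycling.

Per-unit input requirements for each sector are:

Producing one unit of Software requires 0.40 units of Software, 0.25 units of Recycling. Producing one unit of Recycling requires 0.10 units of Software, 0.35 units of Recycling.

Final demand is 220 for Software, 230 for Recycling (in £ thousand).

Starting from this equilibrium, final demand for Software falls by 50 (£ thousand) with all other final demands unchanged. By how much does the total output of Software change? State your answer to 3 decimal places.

I − A =
  [   0.60    -0.10]
  [  -0.25     0.65]
det(I−A) = (0.60)(0.65) − (-0.10)(-0.25) = 0.3650
adj(I−A) = [[0.65, 0.10], [0.25, 0.60]]
(I − A)⁻¹ = adj(I−A) / det(I−A) ≈
  [   1.7808     0.2740]
  [   0.6849     1.6438]
Δx = (I − A)⁻¹ Δd with Δd having -50 in the Software component and 0 elsewhere.
So Δx_S = L_SS · (-50), where L_SS = adj(I−A)_SS / det(I−A) = 0.65 / 0.3650.
Δx_S = 0.65 × (-50) / 0.3650 = -32.50 / 0.3650 ≈ -89.041.

Δx_S = -89.041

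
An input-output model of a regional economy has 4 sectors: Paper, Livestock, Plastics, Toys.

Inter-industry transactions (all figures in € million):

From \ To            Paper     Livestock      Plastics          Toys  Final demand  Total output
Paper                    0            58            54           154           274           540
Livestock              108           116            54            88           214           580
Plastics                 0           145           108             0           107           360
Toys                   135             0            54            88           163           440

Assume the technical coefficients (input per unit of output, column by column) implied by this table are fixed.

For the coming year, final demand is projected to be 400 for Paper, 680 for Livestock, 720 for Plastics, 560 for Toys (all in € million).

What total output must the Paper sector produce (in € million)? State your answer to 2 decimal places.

x_1 = 1343.46

Technical coefficients a_ij = z_ij / X_j:
  a_11 = 0/540 = 0.00, a_21 = 108/540 = 0.20, a_31 = 0/540 = 0.00, a_41 = 135/540 = 0.25
  a_12 = 58/580 = 0.10, a_22 = 116/580 = 0.20, a_32 = 145/580 = 0.25, a_42 = 0/580 = 0.00
  a_13 = 54/360 = 0.15, a_23 = 54/360 = 0.15, a_33 = 108/360 = 0.30, a_43 = 54/360 = 0.15
  a_14 = 154/440 = 0.35, a_24 = 88/440 = 0.20, a_34 = 0/440 = 0.00, a_44 = 88/440 = 0.20
I − A =
  [   1.00    -0.10    -0.15    -0.35]
  [  -0.20     0.80    -0.15    -0.20]
  [   0.00    -0.25     0.70     0.00]
  [  -0.25     0.00    -0.15     0.80]
Compute the cofactors C_ij = (−1)^(i+j)·(3×3 minor ij) of I−A; the adjugate is their transpose:
adj(I−A) = Cᵀ =
  [ 0.410500   0.099125   0.153000   0.204375]
  [ 0.147000   0.498750   0.178875   0.189000]
  [ 0.052500   0.178125   0.549000   0.067500]
  [ 0.138125   0.064375   0.150750   0.501000]
det(I−A) = Σ_j (I−A)_1j·C_1j = (1.00)(0.410500) + (-0.10)(0.147000) + (-0.15)(0.052500) + (-0.35)(0.138125) = 0.33958125
(I − A)⁻¹ = adj(I−A) / det(I−A) ≈
  [   1.2088     0.2919     0.4506     0.6018]
  [   0.4329     1.4687     0.5268     0.5566]
  [   0.1546     0.5245     1.6167     0.1988]
  [   0.4068     0.1896     0.4439     1.4753]
x = (I − A)⁻¹ d = adj(I−A)·d / det(I−A), with det(I−A) = 0.33958125:
  x_1 = (0.410500·400 + 0.099125·680 + 0.153000·720 + 0.204375·560) / 0.33958125 = 456.215 / 0.33958125 ≈ 1343.46
  x_2 = (0.147000·400 + 0.498750·680 + 0.178875·720 + 0.189000·560) / 0.33958125 = 632.58 / 0.33958125 ≈ 1862.82
  x_3 = (0.052500·400 + 0.178125·680 + 0.549000·720 + 0.067500·560) / 0.33958125 = 575.205 / 0.33958125 ≈ 1693.87
  x_4 = (0.138125·400 + 0.064375·680 + 0.150750·720 + 0.501000·560) / 0.33958125 = 488.125 / 0.33958125 ≈ 1437.43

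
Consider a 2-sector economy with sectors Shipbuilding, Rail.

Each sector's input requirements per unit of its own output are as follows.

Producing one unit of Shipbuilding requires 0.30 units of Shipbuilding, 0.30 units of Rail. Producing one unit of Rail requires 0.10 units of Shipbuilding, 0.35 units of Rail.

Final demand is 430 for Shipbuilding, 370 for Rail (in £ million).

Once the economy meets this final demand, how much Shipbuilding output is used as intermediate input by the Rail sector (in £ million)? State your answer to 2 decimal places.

I − A =
  [   0.70    -0.10]
  [  -0.30     0.65]
det(I−A) = (0.70)(0.65) − (-0.10)(-0.30) = 0.4250
adj(I−A) = [[0.65, 0.10], [0.30, 0.70]]
(I − A)⁻¹ = adj(I−A) / det(I−A) ≈
  [   1.5294     0.2353]
  [   0.7059     1.6471]
First solve x = (I − A)⁻¹ d = adj(I−A)·d / det(I−A); in particular x_R = (0.30·430 + 0.70·370) / 0.4250 = 388.00 / 0.4250 ≈ 912.9412.
Intermediate flow from S to R: z_SR = a_SR · x_R = 0.10 × 388.00 / 0.4250 = 38.80 / 0.4250 ≈ 91.29.

z_SR = 91.29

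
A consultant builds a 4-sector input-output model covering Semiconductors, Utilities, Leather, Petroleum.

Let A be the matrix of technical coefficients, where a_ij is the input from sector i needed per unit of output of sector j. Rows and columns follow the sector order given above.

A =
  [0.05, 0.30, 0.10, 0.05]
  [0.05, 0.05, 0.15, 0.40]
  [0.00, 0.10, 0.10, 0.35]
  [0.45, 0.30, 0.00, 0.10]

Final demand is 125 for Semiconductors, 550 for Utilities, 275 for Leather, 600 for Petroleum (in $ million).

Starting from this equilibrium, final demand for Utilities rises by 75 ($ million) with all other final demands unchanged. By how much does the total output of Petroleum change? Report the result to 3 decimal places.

Δx_4 = 57.898

I − A =
  [   0.95    -0.30    -0.10    -0.05]
  [  -0.05     0.95    -0.15    -0.40]
  [   0.00    -0.10     0.90    -0.35]
  [  -0.45    -0.30     0.00     0.90]
Compute the cofactors C_ij = (−1)^(i+j)·(3×3 minor ij) of I−A; the adjugate is their transpose:
adj(I−A) = Cᵀ =
  [ 0.632250   0.276000   0.116250   0.203000]
  [ 0.226125   0.733500   0.147375   0.395875]
  [ 0.177375   0.230250   0.608625   0.348875]
  [ 0.391500   0.382500   0.107250   0.784000]
det(I−A) = Σ_j (I−A)_1j·C_1j = (0.95)(0.632250) + (-0.30)(0.226125) + (-0.10)(0.177375) + (-0.05)(0.391500) = 0.4954875
(I − A)⁻¹ = adj(I−A) / det(I−A) ≈
  [   1.2760     0.5570     0.2346     0.4097]
  [   0.4564     1.4804     0.2974     0.7990]
  [   0.3580     0.4647     1.2283     0.7041]
  [   0.7901     0.7720     0.2165     1.5823]
Δx = (I − A)⁻¹ Δd with Δd having +75 in the Utilities component and 0 elsewhere.
So Δx_4 = L_42 · (+75), where L_42 = adj(I−A)_42 / det(I−A) = 0.382500 / 0.4954875.
Δx_4 = 0.382500 × (+75) / 0.4954875 = 28.6875 / 0.4954875 ≈ 57.898.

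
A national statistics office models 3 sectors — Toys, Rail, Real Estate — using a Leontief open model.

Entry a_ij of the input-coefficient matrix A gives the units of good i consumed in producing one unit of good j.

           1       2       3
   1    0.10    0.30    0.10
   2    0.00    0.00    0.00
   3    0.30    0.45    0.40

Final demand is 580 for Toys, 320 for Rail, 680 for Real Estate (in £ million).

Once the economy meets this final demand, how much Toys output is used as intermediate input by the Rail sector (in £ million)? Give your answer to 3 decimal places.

I − A =
  [   0.90    -0.30    -0.10]
  [   0.00     1.00     0.00]
  [  -0.30    -0.45     0.60]
Cofactors of I−A, C_ij = (−1)^(i+j)·(minor ij) (rows/columns in the sector order above):
  C_11 = (1.00)(0.60) − (0.00)(-0.45) = 0.6000
  C_12 = −[(0.00)(0.60) − (0.00)(-0.30)] = 0.0000
  C_13 = (0.00)(-0.45) − (1.00)(-0.30) = 0.3000
  C_21 = −[(-0.30)(0.60) − (-0.10)(-0.45)] = 0.2250
  C_22 = (0.90)(0.60) − (-0.10)(-0.30) = 0.5100
  C_23 = −[(0.90)(-0.45) − (-0.30)(-0.30)] = 0.4950
  C_31 = (-0.30)(0.00) − (-0.10)(1.00) = 0.1000
  C_32 = −[(0.90)(0.00) − (-0.10)(0.00)] = 0.0000
  C_33 = (0.90)(1.00) − (-0.30)(0.00) = 0.9000
det(I−A) = Σ_j (I−A)_1j·C_1j = (0.90)(0.6000) + (-0.30)(0.0000) + (-0.10)(0.3000) = 0.5100
adj(I−A) = Cᵀ =
  [ 0.6000   0.2250   0.1000]
  [ 0.0000   0.5100   0.0000]
  [ 0.3000   0.4950   0.9000]
(I − A)⁻¹ = adj(I−A) / det(I−A) ≈
  [   1.1765     0.4412     0.1961]
  [   0.0000     1.0000     0.0000]
  [   0.5882     0.9706     1.7647]
First solve x = (I − A)⁻¹ d = adj(I−A)·d / det(I−A); in particular x_2 = (0.0000·580 + 0.5100·320 + 0.0000·680) / 0.5100 = 163.20 / 0.5100 = 320.00000.
Intermediate flow from 1 to 2: z_12 = a_12 · x_2 = 0.30 × 163.20 / 0.5100 = 48.96 / 0.5100 = 96.000.

z_12 = 96.000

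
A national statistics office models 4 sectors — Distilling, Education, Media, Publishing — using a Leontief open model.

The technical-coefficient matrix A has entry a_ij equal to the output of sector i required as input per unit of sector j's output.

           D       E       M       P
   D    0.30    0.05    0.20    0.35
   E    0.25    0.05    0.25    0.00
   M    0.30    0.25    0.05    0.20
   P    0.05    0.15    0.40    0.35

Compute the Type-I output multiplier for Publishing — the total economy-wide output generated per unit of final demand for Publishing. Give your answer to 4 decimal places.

m_P = 6.6826

I − A =
  [   0.70    -0.05    -0.20    -0.35]
  [  -0.25     0.95    -0.25     0.00]
  [  -0.30    -0.25     0.95    -0.20]
  [  -0.05    -0.15    -0.40     0.65]
Compute the cofactors C_ij = (−1)^(i+j)·(3×3 minor ij) of I−A; the adjugate is their transpose:
adj(I−A) = Cᵀ =
  [ 0.462500   0.150250   0.277750   0.334500]
  [ 0.185625   0.276625   0.176875   0.154375]
  [ 0.242875   0.156375   0.394375   0.252125]
  [ 0.227875   0.171625   0.304875   0.502875]
det(I−A) = Σ_j (I−A)_1j·C_1j = (0.70)(0.462500) + (-0.05)(0.185625) + (-0.20)(0.242875) + (-0.35)(0.227875) = 0.1861375
(I − A)⁻¹ = adj(I−A) / det(I−A) ≈
  [   2.48472     0.80720     1.49218     1.79706]
  [   0.99725     1.48613     0.95024     0.82936]
  [   1.30481     0.84010     2.11873     1.35451]
  [   1.22423     0.92203     1.63790     2.70163]
The output multiplier for sector j is the column-j sum of the Leontief inverse (I − A)⁻¹ = adj(I−A) / det(I−A).
Column P of adj(I−A): (0.334500, 0.154375, 0.252125, 0.502875); det(I−A) = 0.1861375.
m_P = (0.334500 + 0.154375 + 0.252125 + 0.502875) / 0.1861375 = 1.243875 / 0.1861375 ≈ 6.6826.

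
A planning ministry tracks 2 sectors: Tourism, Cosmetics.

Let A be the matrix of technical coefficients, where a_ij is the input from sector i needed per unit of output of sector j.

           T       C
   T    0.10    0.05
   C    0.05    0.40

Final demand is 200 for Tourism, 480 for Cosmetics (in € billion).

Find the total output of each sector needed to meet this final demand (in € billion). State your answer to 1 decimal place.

x_T = 267.9, x_C = 822.3

I − A =
  [   0.90    -0.05]
  [  -0.05     0.60]
det(I−A) = (0.90)(0.60) − (-0.05)(-0.05) = 0.5375
adj(I−A) = [[0.60, 0.05], [0.05, 0.90]]
(I − A)⁻¹ = adj(I−A) / det(I−A) ≈
  [   1.1163     0.0930]
  [   0.0930     1.6744]
x = (I − A)⁻¹ d = adj(I−A)·d / det(I−A), with det(I−A) = 0.5375:
  x_T = (0.60·200 + 0.05·480) / 0.5375 = 144.00 / 0.5375 ≈ 267.9
  x_C = (0.05·200 + 0.90·480) / 0.5375 = 442.00 / 0.5375 ≈ 822.3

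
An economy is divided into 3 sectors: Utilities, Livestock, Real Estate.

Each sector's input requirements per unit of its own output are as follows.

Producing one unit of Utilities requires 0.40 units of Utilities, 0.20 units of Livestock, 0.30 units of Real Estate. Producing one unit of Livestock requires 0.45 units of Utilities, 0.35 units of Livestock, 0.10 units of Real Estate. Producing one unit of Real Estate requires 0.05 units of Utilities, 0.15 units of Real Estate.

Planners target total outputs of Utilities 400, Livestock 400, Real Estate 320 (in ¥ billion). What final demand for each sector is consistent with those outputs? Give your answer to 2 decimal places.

I − A =
  [   0.60    -0.45    -0.05]
  [  -0.20     0.65     0.00]
  [  -0.30    -0.10     0.85]
d = (I − A) x:
  d_U = (+0.60)·400 + (-0.45)·400 + (-0.05)·320 = 44.00
  d_L = (-0.20)·400 + (+0.65)·400 + (+0.00)·320 = 180.00
  d_R = (-0.30)·400 + (-0.10)·400 + (+0.85)·320 = 112.00

d_U = 44.00, d_L = 180.00, d_R = 112.00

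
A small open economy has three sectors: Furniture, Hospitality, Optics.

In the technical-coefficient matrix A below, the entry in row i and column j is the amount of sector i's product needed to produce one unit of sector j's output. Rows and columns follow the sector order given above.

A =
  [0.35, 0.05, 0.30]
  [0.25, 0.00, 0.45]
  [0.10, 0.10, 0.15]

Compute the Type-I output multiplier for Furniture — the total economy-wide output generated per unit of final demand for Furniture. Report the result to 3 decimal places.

I − A =
  [   0.65    -0.05    -0.30]
  [  -0.25     1.00    -0.45]
  [  -0.10    -0.10     0.85]
Cofactors of I−A, C_ij = (−1)^(i+j)·(minor ij) (rows/columns in the sector order above):
  C_11 = (1.00)(0.85) − (-0.45)(-0.10) = 0.8050
  C_12 = −[(-0.25)(0.85) − (-0.45)(-0.10)] = 0.2575
  C_13 = (-0.25)(-0.10) − (1.00)(-0.10) = 0.1250
  C_21 = −[(-0.05)(0.85) − (-0.30)(-0.10)] = 0.0725
  C_22 = (0.65)(0.85) − (-0.30)(-0.10) = 0.5225
  C_23 = −[(0.65)(-0.10) − (-0.05)(-0.10)] = 0.0700
  C_31 = (-0.05)(-0.45) − (-0.30)(1.00) = 0.3225
  C_32 = −[(0.65)(-0.45) − (-0.30)(-0.25)] = 0.3675
  C_33 = (0.65)(1.00) − (-0.05)(-0.25) = 0.6375
det(I−A) = Σ_j (I−A)_1j·C_1j = (0.65)(0.8050) + (-0.05)(0.2575) + (-0.30)(0.1250) = 0.472875
adj(I−A) = Cᵀ =
  [ 0.8050   0.0725   0.3225]
  [ 0.2575   0.5225   0.3675]
  [ 0.1250   0.0700   0.6375]
(I − A)⁻¹ = adj(I−A) / det(I−A) ≈
  [   1.7024     0.1533     0.6820]
  [   0.5445     1.1049     0.7772]
  [   0.2643     0.1480     1.3481]
The output multiplier for sector j is the column-j sum of the Leontief inverse (I − A)⁻¹ = adj(I−A) / det(I−A).
Column F of adj(I−A): (0.8050, 0.2575, 0.1250); det(I−A) = 0.472875.
m_F = (0.8050 + 0.2575 + 0.1250) / 0.472875 = 1.1875 / 0.472875 ≈ 2.511.

m_F = 2.511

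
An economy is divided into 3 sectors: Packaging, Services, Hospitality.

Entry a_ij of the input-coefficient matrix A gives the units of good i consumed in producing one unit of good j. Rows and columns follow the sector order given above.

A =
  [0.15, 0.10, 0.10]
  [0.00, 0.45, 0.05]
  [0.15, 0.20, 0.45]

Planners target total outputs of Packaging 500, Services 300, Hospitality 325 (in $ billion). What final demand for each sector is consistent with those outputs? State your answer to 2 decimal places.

d_P = 362.50, d_S = 148.75, d_H = 43.75

I − A =
  [   0.85    -0.10    -0.10]
  [   0.00     0.55    -0.05]
  [  -0.15    -0.20     0.55]
d = (I − A) x:
  d_P = (+0.85)·500 + (-0.10)·300 + (-0.10)·325 = 362.50
  d_S = (+0.00)·500 + (+0.55)·300 + (-0.05)·325 = 148.75
  d_H = (-0.15)·500 + (-0.20)·300 + (+0.55)·325 = 43.75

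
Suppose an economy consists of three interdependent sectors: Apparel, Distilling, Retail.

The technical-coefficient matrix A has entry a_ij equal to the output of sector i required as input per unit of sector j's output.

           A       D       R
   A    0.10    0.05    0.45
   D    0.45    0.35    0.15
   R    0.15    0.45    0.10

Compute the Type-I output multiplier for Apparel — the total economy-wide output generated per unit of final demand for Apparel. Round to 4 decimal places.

m_A = 4.0242

I − A =
  [   0.90    -0.05    -0.45]
  [  -0.45     0.65    -0.15]
  [  -0.15    -0.45     0.90]
Cofactors of I−A, C_ij = (−1)^(i+j)·(minor ij) (rows/columns in the sector order above):
  C_11 = (0.65)(0.90) − (-0.15)(-0.45) = 0.5175
  C_12 = −[(-0.45)(0.90) − (-0.15)(-0.15)] = 0.4275
  C_13 = (-0.45)(-0.45) − (0.65)(-0.15) = 0.3000
  C_21 = −[(-0.05)(0.90) − (-0.45)(-0.45)] = 0.2475
  C_22 = (0.90)(0.90) − (-0.45)(-0.15) = 0.7425
  C_23 = −[(0.90)(-0.45) − (-0.05)(-0.15)] = 0.4125
  C_31 = (-0.05)(-0.15) − (-0.45)(0.65) = 0.3000
  C_32 = −[(0.90)(-0.15) − (-0.45)(-0.45)] = 0.3375
  C_33 = (0.90)(0.65) − (-0.05)(-0.45) = 0.5625
det(I−A) = Σ_j (I−A)_1j·C_1j = (0.90)(0.5175) + (-0.05)(0.4275) + (-0.45)(0.3000) = 0.309375
adj(I−A) = Cᵀ =
  [ 0.5175   0.2475   0.3000]
  [ 0.4275   0.7425   0.3375]
  [ 0.3000   0.4125   0.5625]
(I − A)⁻¹ = adj(I−A) / det(I−A) ≈
  [   1.67273     0.80000     0.96970]
  [   1.38182     2.40000     1.09091]
  [   0.96970     1.33333     1.81818]
The output multiplier for sector j is the column-j sum of the Leontief inverse (I − A)⁻¹ = adj(I−A) / det(I−A).
Column A of adj(I−A): (0.5175, 0.4275, 0.3000); det(I−A) = 0.309375.
m_A = (0.5175 + 0.4275 + 0.3000) / 0.309375 = 1.245 / 0.309375 ≈ 4.0242.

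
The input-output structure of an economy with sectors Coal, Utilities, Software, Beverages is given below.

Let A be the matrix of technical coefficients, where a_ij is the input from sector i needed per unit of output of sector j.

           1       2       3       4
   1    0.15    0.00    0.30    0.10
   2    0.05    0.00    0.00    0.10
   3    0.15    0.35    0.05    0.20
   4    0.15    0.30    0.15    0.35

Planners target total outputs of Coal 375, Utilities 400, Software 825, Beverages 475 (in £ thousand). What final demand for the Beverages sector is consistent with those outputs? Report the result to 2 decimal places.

d_4 = 8.75

I − A =
  [   0.85     0.00    -0.30    -0.10]
  [  -0.05     1.00     0.00    -0.10]
  [  -0.15    -0.35     0.95    -0.20]
  [  -0.15    -0.30    -0.15     0.65]
d = (I − A) x:
  d_1 = (+0.85)·375 + (+0.00)·400 + (-0.30)·825 + (-0.10)·475 = 23.75
  d_2 = (-0.05)·375 + (+1.00)·400 + (+0.00)·825 + (-0.10)·475 = 333.75
  d_3 = (-0.15)·375 + (-0.35)·400 + (+0.95)·825 + (-0.20)·475 = 492.50
  d_4 = (-0.15)·375 + (-0.30)·400 + (-0.15)·825 + (+0.65)·475 = 8.75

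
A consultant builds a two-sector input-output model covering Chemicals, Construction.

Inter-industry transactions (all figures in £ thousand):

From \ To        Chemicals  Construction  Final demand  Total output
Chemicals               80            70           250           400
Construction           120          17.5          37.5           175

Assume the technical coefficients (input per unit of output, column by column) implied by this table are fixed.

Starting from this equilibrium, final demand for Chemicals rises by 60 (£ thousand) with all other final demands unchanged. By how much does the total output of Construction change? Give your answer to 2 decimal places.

Technical coefficients a_ij = z_ij / X_j:
  a_11 = 80/400 = 0.20, a_21 = 120/400 = 0.30
  a_12 = 70/175 = 0.40, a_22 = 17.5/175 = 0.10
I − A =
  [   0.80    -0.40]
  [  -0.30     0.90]
det(I−A) = (0.80)(0.90) − (-0.40)(-0.30) = 0.6000
adj(I−A) = [[0.90, 0.40], [0.30, 0.80]]
(I − A)⁻¹ = adj(I−A) / det(I−A) ≈
  [   1.5000     0.6667]
  [   0.5000     1.3333]
Δx = (I − A)⁻¹ Δd with Δd having +60 in the Chemicals component and 0 elsewhere.
So Δx_2 = L_21 · (+60), where L_21 = adj(I−A)_21 / det(I−A) = 0.30 / 0.6000.
Δx_2 = 0.30 × (+60) / 0.6000 = 18.00 / 0.6000 = 30.00.

Δx_2 = 30.00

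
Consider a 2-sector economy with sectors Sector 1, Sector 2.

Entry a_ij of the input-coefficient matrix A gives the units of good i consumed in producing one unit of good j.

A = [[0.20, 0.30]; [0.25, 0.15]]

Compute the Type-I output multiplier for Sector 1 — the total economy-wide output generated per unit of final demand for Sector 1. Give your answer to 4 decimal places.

m_1 = 1.8182

I − A =
  [   0.80    -0.30]
  [  -0.25     0.85]
det(I−A) = (0.80)(0.85) − (-0.30)(-0.25) = 0.6050
adj(I−A) = [[0.85, 0.30], [0.25, 0.80]]
(I − A)⁻¹ = adj(I−A) / det(I−A) ≈
  [   1.40496     0.49587]
  [   0.41322     1.32231]
The output multiplier for sector j is the column-j sum of the Leontief inverse (I − A)⁻¹ = adj(I−A) / det(I−A).
Column 1 of adj(I−A): (0.85, 0.25); det(I−A) = 0.6050.
m_1 = (0.85 + 0.25) / 0.6050 = 1.10 / 0.6050 ≈ 1.8182.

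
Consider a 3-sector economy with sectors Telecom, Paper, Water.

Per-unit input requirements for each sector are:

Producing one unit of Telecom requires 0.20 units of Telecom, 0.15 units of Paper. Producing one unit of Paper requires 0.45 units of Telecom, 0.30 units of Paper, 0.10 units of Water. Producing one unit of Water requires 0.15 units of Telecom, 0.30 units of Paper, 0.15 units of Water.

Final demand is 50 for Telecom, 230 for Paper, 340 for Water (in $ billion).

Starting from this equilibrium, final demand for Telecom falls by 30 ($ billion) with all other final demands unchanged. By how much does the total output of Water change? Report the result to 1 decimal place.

Δx_W = -1.1

I − A =
  [   0.80    -0.45    -0.15]
  [  -0.15     0.70    -0.30]
  [   0.00    -0.10     0.85]
Cofactors of I−A, C_ij = (−1)^(i+j)·(minor ij) (rows/columns in the sector order above):
  C_11 = (0.70)(0.85) − (-0.30)(-0.10) = 0.5650
  C_12 = −[(-0.15)(0.85) − (-0.30)(0.00)] = 0.1275
  C_13 = (-0.15)(-0.10) − (0.70)(0.00) = 0.0150
  C_21 = −[(-0.45)(0.85) − (-0.15)(-0.10)] = 0.3975
  C_22 = (0.80)(0.85) − (-0.15)(0.00) = 0.6800
  C_23 = −[(0.80)(-0.10) − (-0.45)(0.00)] = 0.0800
  C_31 = (-0.45)(-0.30) − (-0.15)(0.70) = 0.2400
  C_32 = −[(0.80)(-0.30) − (-0.15)(-0.15)] = 0.2625
  C_33 = (0.80)(0.70) − (-0.45)(-0.15) = 0.4925
det(I−A) = Σ_j (I−A)_1j·C_1j = (0.80)(0.5650) + (-0.45)(0.1275) + (-0.15)(0.0150) = 0.392375
adj(I−A) = Cᵀ =
  [ 0.5650   0.3975   0.2400]
  [ 0.1275   0.6800   0.2625]
  [ 0.0150   0.0800   0.4925]
(I − A)⁻¹ = adj(I−A) / det(I−A) ≈
  [   1.4399     1.0131     0.6117]
  [   0.3249     1.7330     0.6690]
  [   0.0382     0.2039     1.2552]
Δx = (I − A)⁻¹ Δd with Δd having -30 in the Telecom component and 0 elsewhere.
So Δx_W = L_WT · (-30), where L_WT = adj(I−A)_WT / det(I−A) = 0.0150 / 0.392375.
Δx_W = 0.0150 × (-30) / 0.392375 = -0.45 / 0.392375 ≈ -1.1.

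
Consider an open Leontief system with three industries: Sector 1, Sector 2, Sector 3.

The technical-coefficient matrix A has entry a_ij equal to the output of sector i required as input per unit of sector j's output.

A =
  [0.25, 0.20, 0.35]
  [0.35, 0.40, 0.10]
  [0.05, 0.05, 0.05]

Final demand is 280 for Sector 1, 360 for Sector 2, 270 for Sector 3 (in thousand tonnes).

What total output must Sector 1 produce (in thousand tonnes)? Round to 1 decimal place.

x_1 = 868.6

I − A =
  [   0.75    -0.20    -0.35]
  [  -0.35     0.60    -0.10]
  [  -0.05    -0.05     0.95]
Cofactors of I−A, C_ij = (−1)^(i+j)·(minor ij) (rows/columns in the sector order above):
  C_11 = (0.60)(0.95) − (-0.10)(-0.05) = 0.5650
  C_12 = −[(-0.35)(0.95) − (-0.10)(-0.05)] = 0.3375
  C_13 = (-0.35)(-0.05) − (0.60)(-0.05) = 0.0475
  C_21 = −[(-0.20)(0.95) − (-0.35)(-0.05)] = 0.2075
  C_22 = (0.75)(0.95) − (-0.35)(-0.05) = 0.6950
  C_23 = −[(0.75)(-0.05) − (-0.20)(-0.05)] = 0.0475
  C_31 = (-0.20)(-0.10) − (-0.35)(0.60) = 0.2300
  C_32 = −[(0.75)(-0.10) − (-0.35)(-0.35)] = 0.1975
  C_33 = (0.75)(0.60) − (-0.20)(-0.35) = 0.3800
det(I−A) = Σ_j (I−A)_1j·C_1j = (0.75)(0.5650) + (-0.20)(0.3375) + (-0.35)(0.0475) = 0.339625
adj(I−A) = Cᵀ =
  [ 0.5650   0.2075   0.2300]
  [ 0.3375   0.6950   0.1975]
  [ 0.0475   0.0475   0.3800]
(I − A)⁻¹ = adj(I−A) / det(I−A) ≈
  [   1.6636     0.6110     0.6772]
  [   0.9937     2.0464     0.5815]
  [   0.1399     0.1399     1.1189]
x = (I − A)⁻¹ d = adj(I−A)·d / det(I−A), with det(I−A) = 0.339625:
  x_1 = (0.5650·280 + 0.2075·360 + 0.2300·270) / 0.339625 = 295.00 / 0.339625 ≈ 868.6
  x_2 = (0.3375·280 + 0.6950·360 + 0.1975·270) / 0.339625 = 398.025 / 0.339625 ≈ 1172.0
  x_3 = (0.0475·280 + 0.0475·360 + 0.3800·270) / 0.339625 = 133.00 / 0.339625 ≈ 391.6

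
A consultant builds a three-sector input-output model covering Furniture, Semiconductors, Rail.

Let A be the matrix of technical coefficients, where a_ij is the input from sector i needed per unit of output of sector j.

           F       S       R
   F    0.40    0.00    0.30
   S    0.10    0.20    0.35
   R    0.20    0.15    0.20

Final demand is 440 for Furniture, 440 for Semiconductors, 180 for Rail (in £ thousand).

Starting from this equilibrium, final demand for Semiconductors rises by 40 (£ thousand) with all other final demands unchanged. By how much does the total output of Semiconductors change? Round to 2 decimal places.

I − A =
  [   0.60     0.00    -0.30]
  [  -0.10     0.80    -0.35]
  [  -0.20    -0.15     0.80]
Cofactors of I−A, C_ij = (−1)^(i+j)·(minor ij) (rows/columns in the sector order above):
  C_11 = (0.80)(0.80) − (-0.35)(-0.15) = 0.5875
  C_12 = −[(-0.10)(0.80) − (-0.35)(-0.20)] = 0.1500
  C_13 = (-0.10)(-0.15) − (0.80)(-0.20) = 0.1750
  C_21 = −[(0.00)(0.80) − (-0.30)(-0.15)] = 0.0450
  C_22 = (0.60)(0.80) − (-0.30)(-0.20) = 0.4200
  C_23 = −[(0.60)(-0.15) − (0.00)(-0.20)] = 0.0900
  C_31 = (0.00)(-0.35) − (-0.30)(0.80) = 0.2400
  C_32 = −[(0.60)(-0.35) − (-0.30)(-0.10)] = 0.2400
  C_33 = (0.60)(0.80) − (0.00)(-0.10) = 0.4800
det(I−A) = Σ_j (I−A)_1j·C_1j = (0.60)(0.5875) + (0.00)(0.1500) + (-0.30)(0.1750) = 0.3000
adj(I−A) = Cᵀ =
  [ 0.5875   0.0450   0.2400]
  [ 0.1500   0.4200   0.2400]
  [ 0.1750   0.0900   0.4800]
(I − A)⁻¹ = adj(I−A) / det(I−A) ≈
  [   1.9583     0.1500     0.8000]
  [   0.5000     1.4000     0.8000]
  [   0.5833     0.3000     1.6000]
Δx = (I − A)⁻¹ Δd with Δd having +40 in the Semiconductors component and 0 elsewhere.
So Δx_S = L_SS · (+40), where L_SS = adj(I−A)_SS / det(I−A) = 0.4200 / 0.3000.
Δx_S = 0.4200 × (+40) / 0.3000 = 16.80 / 0.3000 = 56.00.

Δx_S = 56.00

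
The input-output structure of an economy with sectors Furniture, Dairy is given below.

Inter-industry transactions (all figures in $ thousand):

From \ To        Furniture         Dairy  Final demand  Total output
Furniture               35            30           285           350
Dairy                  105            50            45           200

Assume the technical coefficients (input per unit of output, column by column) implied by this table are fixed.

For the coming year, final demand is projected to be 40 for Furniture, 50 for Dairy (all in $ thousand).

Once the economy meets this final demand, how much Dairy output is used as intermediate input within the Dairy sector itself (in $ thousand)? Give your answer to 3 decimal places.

z_22 = 22.619

Technical coefficients a_ij = z_ij / X_j:
  a_11 = 35/350 = 0.10, a_21 = 105/350 = 0.30
  a_12 = 30/200 = 0.15, a_22 = 50/200 = 0.25
I − A =
  [   0.90    -0.15]
  [  -0.30     0.75]
det(I−A) = (0.90)(0.75) − (-0.15)(-0.30) = 0.6300
adj(I−A) = [[0.75, 0.15], [0.30, 0.90]]
(I − A)⁻¹ = adj(I−A) / det(I−A) ≈
  [   1.1905     0.2381]
  [   0.4762     1.4286]
First solve x = (I − A)⁻¹ d = adj(I−A)·d / det(I−A); in particular x_2 = (0.30·40 + 0.90·50) / 0.6300 = 57.00 / 0.6300 ≈ 90.47619.
Intermediate flow from 2 to 2: z_22 = a_22 · x_2 = 0.25 × 57.00 / 0.6300 = 14.25 / 0.6300 ≈ 22.619.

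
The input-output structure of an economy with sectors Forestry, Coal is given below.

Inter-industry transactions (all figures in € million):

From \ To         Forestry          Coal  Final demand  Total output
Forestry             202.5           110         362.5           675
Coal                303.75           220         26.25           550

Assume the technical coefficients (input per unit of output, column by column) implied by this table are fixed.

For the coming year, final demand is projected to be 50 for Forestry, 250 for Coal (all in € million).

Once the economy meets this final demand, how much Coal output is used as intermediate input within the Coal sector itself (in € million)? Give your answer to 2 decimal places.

Technical coefficients a_ij = z_ij / X_j:
  a_FF = 202.5/675 = 0.30, a_CF = 303.75/675 = 0.45
  a_FC = 110/550 = 0.20, a_CC = 220/550 = 0.40
I − A =
  [   0.70    -0.20]
  [  -0.45     0.60]
det(I−A) = (0.70)(0.60) − (-0.20)(-0.45) = 0.3300
adj(I−A) = [[0.60, 0.20], [0.45, 0.70]]
(I − A)⁻¹ = adj(I−A) / det(I−A) ≈
  [   1.8182     0.6061]
  [   1.3636     2.1212]
First solve x = (I − A)⁻¹ d = adj(I−A)·d / det(I−A); in particular x_C = (0.45·50 + 0.70·250) / 0.3300 = 197.50 / 0.3300 ≈ 598.4848.
Intermediate flow from C to C: z_CC = a_CC · x_C = 0.40 × 197.50 / 0.3300 = 79.00 / 0.3300 ≈ 239.39.

z_CC = 239.39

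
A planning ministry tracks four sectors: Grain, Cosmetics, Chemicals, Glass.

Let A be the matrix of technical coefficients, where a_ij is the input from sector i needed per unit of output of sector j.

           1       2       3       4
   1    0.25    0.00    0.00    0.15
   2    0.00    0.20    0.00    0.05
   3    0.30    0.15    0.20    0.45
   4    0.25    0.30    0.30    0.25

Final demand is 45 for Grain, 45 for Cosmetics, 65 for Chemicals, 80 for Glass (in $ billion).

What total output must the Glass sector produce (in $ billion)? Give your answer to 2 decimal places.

x_4 = 300.45

I − A =
  [   0.75     0.00     0.00    -0.15]
  [   0.00     0.80     0.00    -0.05]
  [  -0.30    -0.15     0.80    -0.45]
  [  -0.25    -0.30    -0.30     0.75]
Compute the cofactors C_ij = (−1)^(i+j)·(3×3 minor ij) of I−A; the adjugate is their transpose:
adj(I−A) = Cᵀ =
  [ 0.357750   0.042750   0.036000   0.096000]
  [ 0.014500   0.305250   0.011250   0.030000]
  [ 0.267375   0.193500   0.408750   0.311625]
  [ 0.232000   0.213750   0.180000   0.480000]
det(I−A) = Σ_j (I−A)_1j·C_1j = (0.75)(0.357750) + (0.00)(0.014500) + (0.00)(0.267375) + (-0.15)(0.232000) = 0.2335125
(I − A)⁻¹ = adj(I−A) / det(I−A) ≈
  [   1.5320     0.1831     0.1542     0.4111]
  [   0.0621     1.3072     0.0482     0.1285]
  [   1.1450     0.8286     1.7504     1.3345]
  [   0.9935     0.9154     0.7708     2.0556]
x = (I − A)⁻¹ d = adj(I−A)·d / det(I−A), with det(I−A) = 0.2335125:
  x_1 = (0.357750·45 + 0.042750·45 + 0.036000·65 + 0.096000·80) / 0.2335125 = 28.0425 / 0.2335125 ≈ 120.09
  x_2 = (0.014500·45 + 0.305250·45 + 0.011250·65 + 0.030000·80) / 0.2335125 = 17.52 / 0.2335125 ≈ 75.03
  x_3 = (0.267375·45 + 0.193500·45 + 0.408750·65 + 0.311625·80) / 0.2335125 = 72.238125 / 0.2335125 ≈ 309.35
  x_4 = (0.232000·45 + 0.213750·45 + 0.180000·65 + 0.480000·80) / 0.2335125 = 70.15875 / 0.2335125 ≈ 300.45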